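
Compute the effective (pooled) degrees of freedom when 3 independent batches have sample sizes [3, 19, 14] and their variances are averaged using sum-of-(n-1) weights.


nu = sum_i (n_i - 1)
nu = ((3 - 1) + (19 - 1) + (14 - 1))
nu = 2 + 18 + 13
nu = 33

33


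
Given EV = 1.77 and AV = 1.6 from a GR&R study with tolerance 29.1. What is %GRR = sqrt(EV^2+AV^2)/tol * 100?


GRR = sqrt(EV^2 + AV^2) = sqrt(1.77^2 + 1.6^2) = 2.3859799
%GRR = GRR / tol * 100 = 2.3859799 / 29.1 * 100
%GRR = 8.1992

8.1992


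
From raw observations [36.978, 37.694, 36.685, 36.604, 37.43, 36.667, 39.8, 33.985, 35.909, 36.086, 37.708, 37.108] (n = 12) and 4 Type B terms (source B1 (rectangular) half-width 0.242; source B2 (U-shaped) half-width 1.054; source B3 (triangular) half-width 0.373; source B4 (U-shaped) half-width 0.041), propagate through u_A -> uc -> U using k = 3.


mean = (36.978 + 37.694 + 36.685 + 36.604 + 37.43 + 36.667 + 39.8 + 33.985 + 35.909 + 36.086 + 37.708 + 37.108) / 12 = 36.88783333
s = sqrt(sum((x - mean)^2)/(n-1)) = 1.3602073
u_A = s / sqrt(n) = 1.3602073 / sqrt(12) = 0.39265803
u_B1 = 0.242 / sqrt(3) = 0.13971877
u_B2 = 1.054 / sqrt(2) = 0.74529055
u_B3 = 0.373 / sqrt(6) = 0.15227661
u_B4 = 0.041 / sqrt(2) = 0.028991378
uc = sqrt(0.39265803^2 + 0.13971877^2 + 0.74529055^2 + 0.15227661^2 + 0.028991378^2) = 0.86786424
U = k * uc = 3 * 0.86786424
U = 2.6036

2.6036


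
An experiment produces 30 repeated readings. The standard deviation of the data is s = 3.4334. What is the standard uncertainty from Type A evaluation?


u_A = s / sqrt(n)
u_A = 3.4334 / sqrt(30)
u_A = 3.4334 / 5.4772256
u_A = 0.6269

0.6269


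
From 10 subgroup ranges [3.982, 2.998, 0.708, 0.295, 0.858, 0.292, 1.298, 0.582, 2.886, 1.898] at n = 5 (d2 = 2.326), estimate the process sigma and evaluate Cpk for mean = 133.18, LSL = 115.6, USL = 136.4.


R_bar = (3.982 + 2.998 + 0.708 + 0.295 + 0.858 + 0.292 + 1.298 + 0.582 + 2.886 + 1.898) / 10 = 1.5797
sigma = R_bar / d2 = 1.5797 / 2.326 = 0.67914875
Cp = (USL - LSL)/(6*sigma) = (136.4 - 115.6)/(6*0.67914875) = 5.1044
Cpu = (136.4 - 133.18)/(3*0.67914875) = 1.5804
Cpl = (133.18 - 115.6)/(3*0.67914875) = 8.6284
Cpk = min(Cpu, Cpl) = 1.5804

1.5804


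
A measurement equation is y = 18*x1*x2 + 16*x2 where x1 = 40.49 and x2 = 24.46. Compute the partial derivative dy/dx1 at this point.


y = 18*x1*x2 + 16*x2
dy/dx1 = 18*x2
Evaluate at x2 = 24.46: c1 = 18 * 24.46
c1 = 440.2800

440.2800


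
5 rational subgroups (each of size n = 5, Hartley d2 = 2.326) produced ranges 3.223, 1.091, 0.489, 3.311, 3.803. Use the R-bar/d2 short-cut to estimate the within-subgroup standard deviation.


R_bar = (3.223 + 1.091 + 0.489 + 3.311 + 3.803) / 5
R_bar = 11.917 / 5 = 2.3834
sigma_hat = R_bar / d2 = 2.3834 / 2.326 = 1.0247

1.0247


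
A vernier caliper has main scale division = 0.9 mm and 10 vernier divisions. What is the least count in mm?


LC = MSD / n_div
= 0.9 / 10
= 0.0900

0.0900


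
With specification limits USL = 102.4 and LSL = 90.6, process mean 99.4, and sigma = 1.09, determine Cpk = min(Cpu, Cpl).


Cpu = (USL - mean) / (3*sigma) = (102.4 - 99.4) / (3*1.09) = 0.9174
Cpl = (mean - LSL) / (3*sigma) = (99.4 - 90.6) / (3*1.09) = 2.6911
Cpk = min(Cpu, Cpl) = 0.9174

0.9174


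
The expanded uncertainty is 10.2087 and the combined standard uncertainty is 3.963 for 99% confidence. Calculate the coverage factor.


k = U / uc
k = 10.2087 / 3.963
k = 2.576

2.576


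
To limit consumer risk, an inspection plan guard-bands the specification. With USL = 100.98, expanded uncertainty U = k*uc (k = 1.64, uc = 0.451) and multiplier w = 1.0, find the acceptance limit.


U = k * uc = 1.64 * 0.451 = 0.73964
guard band g = w * U = 1.0 * 0.73964 = 0.73964
AL = USL - g = 100.98 - 0.73964
AL = 100.2404

100.2404


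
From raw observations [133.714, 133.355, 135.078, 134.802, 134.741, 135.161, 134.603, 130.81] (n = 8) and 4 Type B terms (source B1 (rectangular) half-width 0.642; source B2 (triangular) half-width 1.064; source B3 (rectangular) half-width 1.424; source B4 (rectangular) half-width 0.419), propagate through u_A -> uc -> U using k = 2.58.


mean = (133.714 + 133.355 + 135.078 + 134.802 + 134.741 + 135.161 + 134.603 + 130.81) / 8 = 134.033
s = sqrt(sum((x - mean)^2)/(n-1)) = 1.4506702
u_A = s / sqrt(n) = 1.4506702 / sqrt(8) = 0.51288937
u_B1 = 0.642 / sqrt(3) = 0.37065887
u_B2 = 1.064 / sqrt(6) = 0.43437618
u_B3 = 1.424 / sqrt(3) = 0.82214678
u_B4 = 0.419 / sqrt(3) = 0.24190976
uc = sqrt(0.51288937^2 + 0.37065887^2 + 0.43437618^2 + 0.82214678^2 + 0.24190976^2) = 1.1504659
U = k * uc = 2.58 * 1.1504659
U = 2.9682

2.9682


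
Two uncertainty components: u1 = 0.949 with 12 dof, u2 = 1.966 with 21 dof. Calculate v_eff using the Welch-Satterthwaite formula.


uc = sqrt(u1^2 + u2^2) = sqrt(0.949^2 + 1.966^2) = 2.1830614
v_eff = uc^4 / (u1^4/v1 + u2^4/v2)
= 2.1830614^4 / (0.949^4/12 + 1.966^4/21)
= 22.712441 / 0.77899165
v_eff = 29.1562

29.1562


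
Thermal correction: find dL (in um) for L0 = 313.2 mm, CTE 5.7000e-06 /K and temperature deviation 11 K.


dL = L * alpha * dT
= 313.2 * 5.7000e-06 * 11
= 0.0196376 mm
dL_um = 0.0196376 * 1000 = 19.6376 um

19.6376


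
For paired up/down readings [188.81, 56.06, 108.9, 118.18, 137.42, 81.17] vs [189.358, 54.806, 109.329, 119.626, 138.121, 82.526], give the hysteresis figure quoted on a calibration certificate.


|188.81 - 189.358| = 0.5480
|56.06 - 54.806| = 1.2540
|108.9 - 109.329| = 0.4290
|118.18 - 119.626| = 1.4460
|137.42 - 138.121| = 0.7010
|81.17 - 82.526| = 1.3560
hysteresis = max(diffs) = 1.4460

1.4460


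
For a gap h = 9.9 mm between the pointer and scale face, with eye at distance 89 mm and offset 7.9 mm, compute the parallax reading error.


error = h * offset / d
= 9.9 * 7.9 / 89
= 0.8788

0.8788


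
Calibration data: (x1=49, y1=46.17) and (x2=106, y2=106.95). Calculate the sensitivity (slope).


slope = (y2 - y1) / (x2 - x1)
= (106.95 - 46.17) / (106 - 49)
= 60.7800 / 57
= 1.0663

1.0663


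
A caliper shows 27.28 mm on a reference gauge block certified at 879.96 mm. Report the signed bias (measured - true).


Systematic error = measured - true
= 27.28 - 879.96
= -852.6800

-852.6800


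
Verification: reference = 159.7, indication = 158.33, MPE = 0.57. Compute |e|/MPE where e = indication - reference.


e = indication - reference = 158.33 - 159.7 = -1.3700
|e| = 1.3700
ratio = |e| / MPE = 1.3700 / 0.57
ratio = 2.4035

2.4035


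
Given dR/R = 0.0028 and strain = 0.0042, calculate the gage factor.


GF = (dR/R) / epsilon
= 0.0028 / 0.0042
= 0.6667

0.6667


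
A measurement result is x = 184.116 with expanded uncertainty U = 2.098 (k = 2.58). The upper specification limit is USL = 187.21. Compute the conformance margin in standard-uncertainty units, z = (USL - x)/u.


u = U / k = 2.098 / 2.58 = 0.81317829
margin = |USL - x| = |187.21 - 184.116| = 3.094
z = margin / u = 3.094 / 0.81317829
z = 3.8048

3.8048


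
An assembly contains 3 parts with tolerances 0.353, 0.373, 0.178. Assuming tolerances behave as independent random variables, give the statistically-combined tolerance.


RSS = sqrt(0.353^2 + 0.373^2 + 0.178^2)
= sqrt(0.295422)
= 0.5435

0.5435


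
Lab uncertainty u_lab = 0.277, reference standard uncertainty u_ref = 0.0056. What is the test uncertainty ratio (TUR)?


TUR = u_lab / u_ref
= 0.277 / 0.0056
= 49.4643

49.4643


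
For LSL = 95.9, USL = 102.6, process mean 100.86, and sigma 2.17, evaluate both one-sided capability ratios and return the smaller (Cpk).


Cpu = (USL - mean) / (3*sigma) = (102.6 - 100.86) / (3*2.17) = 0.2673
Cpl = (mean - LSL) / (3*sigma) = (100.86 - 95.9) / (3*2.17) = 0.7619
Cpk = min(Cpu, Cpl) = 0.2673

0.2673


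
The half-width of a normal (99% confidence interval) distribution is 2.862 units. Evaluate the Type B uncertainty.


u_B = half_width / 2.576
u_B = 2.862 / 2.576
u_B = 1.1110

1.1110


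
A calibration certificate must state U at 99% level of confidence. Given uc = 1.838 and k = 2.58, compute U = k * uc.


U = k * uc
U = 2.58 * 1.838
U = 4.7420

4.7420


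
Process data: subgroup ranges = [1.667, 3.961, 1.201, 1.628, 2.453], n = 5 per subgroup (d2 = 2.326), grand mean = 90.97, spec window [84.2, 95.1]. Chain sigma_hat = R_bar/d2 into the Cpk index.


R_bar = (1.667 + 3.961 + 1.201 + 1.628 + 2.453) / 5 = 2.182
sigma = R_bar / d2 = 2.182 / 2.326 = 0.93809114
Cp = (USL - LSL)/(6*sigma) = (95.1 - 84.2)/(6*0.93809114) = 1.9366
Cpu = (95.1 - 90.97)/(3*0.93809114) = 1.4675
Cpl = (90.97 - 84.2)/(3*0.93809114) = 2.4056
Cpk = min(Cpu, Cpl) = 1.4675

1.4675


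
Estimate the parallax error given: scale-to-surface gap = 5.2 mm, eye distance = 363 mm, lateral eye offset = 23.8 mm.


error = h * offset / d
= 5.2 * 23.8 / 363
= 0.3409

0.3409


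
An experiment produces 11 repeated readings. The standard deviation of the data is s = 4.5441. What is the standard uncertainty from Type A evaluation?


u_A = s / sqrt(n)
u_A = 4.5441 / sqrt(11)
u_A = 4.5441 / 3.3166248
u_A = 1.3701

1.3701


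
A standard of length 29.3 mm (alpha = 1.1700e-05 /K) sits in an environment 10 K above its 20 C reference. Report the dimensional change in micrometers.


dL = L * alpha * dT
= 29.3 * 1.1700e-05 * 10
= 0.0034281 mm
dL_um = 0.0034281 * 1000 = 3.4281 um

3.4281


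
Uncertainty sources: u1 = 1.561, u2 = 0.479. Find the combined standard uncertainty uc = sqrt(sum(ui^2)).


uc = sqrt(1.561^2 + 0.479^2)
uc = sqrt(2.666162)
uc = 1.6328

1.6328


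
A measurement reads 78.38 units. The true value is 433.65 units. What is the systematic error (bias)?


Systematic error = measured - true
= 78.38 - 433.65
= -355.2700

-355.2700


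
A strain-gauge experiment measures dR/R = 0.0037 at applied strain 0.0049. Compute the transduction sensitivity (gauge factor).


GF = (dR/R) / epsilon
= 0.0037 / 0.0049
= 0.7551

0.7551


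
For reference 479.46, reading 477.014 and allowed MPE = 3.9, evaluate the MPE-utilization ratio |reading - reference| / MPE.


e = indication - reference = 477.014 - 479.46 = -2.4460
|e| = 2.4460
ratio = |e| / MPE = 2.4460 / 3.9
ratio = 0.6272

0.6272


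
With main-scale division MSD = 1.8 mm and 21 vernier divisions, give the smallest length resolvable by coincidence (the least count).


LC = MSD / n_div
= 1.8 / 21
= 0.0857

0.0857


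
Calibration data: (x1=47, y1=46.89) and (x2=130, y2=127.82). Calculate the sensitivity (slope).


slope = (y2 - y1) / (x2 - x1)
= (127.82 - 46.89) / (130 - 47)
= 80.9300 / 83
= 0.9751

0.9751


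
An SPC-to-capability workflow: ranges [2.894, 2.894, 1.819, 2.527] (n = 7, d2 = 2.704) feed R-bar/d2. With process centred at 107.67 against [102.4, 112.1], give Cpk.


R_bar = (2.894 + 2.894 + 1.819 + 2.527) / 4 = 2.5335
sigma = R_bar / d2 = 2.5335 / 2.704 = 0.93694527
Cp = (USL - LSL)/(6*sigma) = (112.1 - 102.4)/(6*0.93694527) = 1.7255
Cpu = (112.1 - 107.67)/(3*0.93694527) = 1.5760
Cpl = (107.67 - 102.4)/(3*0.93694527) = 1.8749
Cpk = min(Cpu, Cpl) = 1.5760

1.5760


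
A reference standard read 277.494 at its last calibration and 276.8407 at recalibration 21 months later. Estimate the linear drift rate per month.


rate = (v2 - v1) / months
= (276.8407 - 277.494) / 21
= -0.6533 / 21
= -0.0311

-0.0311


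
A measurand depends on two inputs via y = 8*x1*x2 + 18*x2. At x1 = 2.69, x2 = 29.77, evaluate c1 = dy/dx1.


y = 8*x1*x2 + 18*x2
dy/dx1 = 8*x2
Evaluate at x2 = 29.77: c1 = 8 * 29.77
c1 = 238.1600

238.1600


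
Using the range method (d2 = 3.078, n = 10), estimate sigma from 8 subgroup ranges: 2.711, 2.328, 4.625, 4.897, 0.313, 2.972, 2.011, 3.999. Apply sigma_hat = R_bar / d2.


R_bar = (2.711 + 2.328 + 4.625 + 4.897 + 0.313 + 2.972 + 2.011 + 3.999) / 8
R_bar = 23.856 / 8 = 2.982
sigma_hat = R_bar / d2 = 2.982 / 3.078 = 0.9688

0.9688


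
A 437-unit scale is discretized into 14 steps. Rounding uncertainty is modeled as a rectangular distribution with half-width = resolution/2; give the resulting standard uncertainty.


resolution = range / divisions
resolution = 437 / 14 = 31.214286
u_res = resolution / (2*sqrt(3))
u_res = 31.214286 / 3.4641016
u_res = 9.0108

9.0108


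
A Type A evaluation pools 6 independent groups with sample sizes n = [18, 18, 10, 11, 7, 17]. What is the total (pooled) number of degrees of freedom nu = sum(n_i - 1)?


nu = sum_i (n_i - 1)
nu = ((18 - 1) + (18 - 1) + (10 - 1) + (11 - 1) + (7 - 1) + (17 - 1))
nu = 17 + 17 + 9 + 10 + 6 + 16
nu = 75

75


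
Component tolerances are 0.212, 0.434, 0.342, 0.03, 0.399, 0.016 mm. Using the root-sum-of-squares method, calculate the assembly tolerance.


RSS = sqrt(0.212^2 + 0.434^2 + 0.342^2 + 0.03^2 + 0.399^2 + 0.016^2)
= sqrt(0.510621)
= 0.7146

0.7146


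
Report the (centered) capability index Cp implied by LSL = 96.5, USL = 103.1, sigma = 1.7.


Cp = (USL - LSL) / (6 * sigma)
= (103.1 - 96.5) / (6 * 1.7)
= 6.6000 / 10.2000
= 0.6471

0.6471


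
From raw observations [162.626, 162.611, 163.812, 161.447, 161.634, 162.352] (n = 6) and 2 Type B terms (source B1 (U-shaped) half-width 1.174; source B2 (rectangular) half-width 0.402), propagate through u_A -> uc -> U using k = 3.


mean = (162.626 + 162.611 + 163.812 + 161.447 + 161.634 + 162.352) / 6 = 162.4136667
s = sqrt(sum((x - mean)^2)/(n-1)) = 0.84681631
u_A = s / sqrt(n) = 0.84681631 / sqrt(6) = 0.34571131
u_B1 = 1.174 / sqrt(2) = 0.83014336
u_B2 = 0.402 / sqrt(3) = 0.23209481
uc = sqrt(0.34571131^2 + 0.83014336^2 + 0.23209481^2) = 0.92872079
U = k * uc = 3 * 0.92872079
U = 2.7862

2.7862


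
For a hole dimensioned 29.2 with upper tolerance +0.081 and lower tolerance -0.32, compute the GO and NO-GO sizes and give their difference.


GO = nominal - lower_tol (smallest hole = maximum material condition)
GO = 29.2 - 0.32 = 28.88
NO-GO = nominal + upper_tol (largest hole = least material condition)
NO-GO = 29.2 + 0.081 = 29.281
spread = NO-GO - GO = 29.281 - 28.88 = 0.4010

0.4010


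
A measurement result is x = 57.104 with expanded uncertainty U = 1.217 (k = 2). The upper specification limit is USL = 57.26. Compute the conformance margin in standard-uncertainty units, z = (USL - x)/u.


u = U / k = 1.217 / 2 = 0.6085
margin = |USL - x| = |57.26 - 57.104| = 0.156
z = margin / u = 0.156 / 0.6085
z = 0.2564

0.2564


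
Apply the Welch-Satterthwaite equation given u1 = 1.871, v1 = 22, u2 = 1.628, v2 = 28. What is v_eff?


uc = sqrt(u1^2 + u2^2) = sqrt(1.871^2 + 1.628^2) = 2.480126
v_eff = uc^4 / (u1^4/v1 + u2^4/v2)
= 2.480126^4 / (1.871^4/22 + 1.628^4/28)
= 37.835108 / 0.80789842
v_eff = 46.8315

46.8315


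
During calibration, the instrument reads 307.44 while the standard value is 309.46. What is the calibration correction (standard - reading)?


Correction = standard - reading
= 309.46 - 307.44
= 2.0200

2.0200


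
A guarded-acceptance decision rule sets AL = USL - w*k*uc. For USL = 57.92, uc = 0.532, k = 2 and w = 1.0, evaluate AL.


U = k * uc = 2 * 0.532 = 1.064
guard band g = w * U = 1.0 * 1.064 = 1.064
AL = USL - g = 57.92 - 1.064
AL = 56.8560

56.8560


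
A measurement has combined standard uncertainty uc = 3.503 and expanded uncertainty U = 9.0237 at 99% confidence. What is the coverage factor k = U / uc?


k = U / uc
k = 9.0237 / 3.503
k = 2.576

2.576


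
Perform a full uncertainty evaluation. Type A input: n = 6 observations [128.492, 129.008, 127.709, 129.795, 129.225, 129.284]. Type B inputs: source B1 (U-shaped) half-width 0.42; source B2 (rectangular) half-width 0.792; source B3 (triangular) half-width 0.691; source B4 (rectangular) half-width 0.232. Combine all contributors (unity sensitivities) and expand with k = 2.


mean = (128.492 + 129.008 + 127.709 + 129.795 + 129.225 + 129.284) / 6 = 128.9188333
s = sqrt(sum((x - mean)^2)/(n-1)) = 0.72781685
u_A = s / sqrt(n) = 0.72781685 / sqrt(6) = 0.29712998
u_B1 = 0.42 / sqrt(2) = 0.29698485
u_B2 = 0.792 / sqrt(3) = 0.45726141
u_B3 = 0.691 / sqrt(6) = 0.28209957
u_B4 = 0.232 / sqrt(3) = 0.13394526
uc = sqrt(0.29712998^2 + 0.29698485^2 + 0.45726141^2 + 0.28209957^2 + 0.13394526^2) = 0.69505088
U = k * uc = 2 * 0.69505088
U = 1.3901

1.3901


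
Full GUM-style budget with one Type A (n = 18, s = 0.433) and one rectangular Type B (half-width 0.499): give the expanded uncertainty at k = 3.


u_A = s / sqrt(n) = 0.433 / sqrt(18) = 0.10205908
u_B = half_width / sqrt(3) = 0.499 / sqrt(3) = 0.28809778
uc = sqrt(u_A^2 + u_B^2) = sqrt(0.10205908^2 + 0.28809778^2) = 0.30564094
U = k * uc = 3 * 0.30564094
U = 0.9169

0.9169


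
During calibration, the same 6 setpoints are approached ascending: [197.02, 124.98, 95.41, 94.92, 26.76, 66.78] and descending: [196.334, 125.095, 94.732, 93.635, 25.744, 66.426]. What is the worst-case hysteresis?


|197.02 - 196.334| = 0.6860
|124.98 - 125.095| = 0.1150
|95.41 - 94.732| = 0.6780
|94.92 - 93.635| = 1.2850
|26.76 - 25.744| = 1.0160
|66.78 - 66.426| = 0.3540
hysteresis = max(diffs) = 1.2850

1.2850


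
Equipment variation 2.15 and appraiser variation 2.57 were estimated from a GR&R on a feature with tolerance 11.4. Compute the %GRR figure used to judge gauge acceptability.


GRR = sqrt(EV^2 + AV^2) = sqrt(2.15^2 + 2.57^2) = 3.3507313
%GRR = GRR / tol * 100 = 3.3507313 / 11.4 * 100
%GRR = 29.3924

29.3924


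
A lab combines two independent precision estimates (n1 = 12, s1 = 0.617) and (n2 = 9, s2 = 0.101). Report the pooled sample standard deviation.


s_p = sqrt(((n1-1)*s1^2 + (n2-1)*s2^2) / (n1+n2-2))
numerator = (12-1)*0.617^2 + (9-1)*0.101^2 = 4.187579 + 0.081608 = 4.269187
denominator = 12 + 9 - 2 = 19
s_p^2 = 4.269187 / 19 = 0.22469405
s_p = sqrt(0.22469405) = 0.4740

0.4740


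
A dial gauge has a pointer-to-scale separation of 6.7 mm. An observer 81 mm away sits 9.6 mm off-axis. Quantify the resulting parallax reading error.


error = h * offset / d
= 6.7 * 9.6 / 81
= 0.7941

0.7941


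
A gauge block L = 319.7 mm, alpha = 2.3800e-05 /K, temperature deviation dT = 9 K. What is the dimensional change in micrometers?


dL = L * alpha * dT
= 319.7 * 2.3800e-05 * 9
= 0.0684797 mm
dL_um = 0.0684797 * 1000 = 68.4797 um

68.4797


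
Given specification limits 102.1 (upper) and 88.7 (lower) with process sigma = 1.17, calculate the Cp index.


Cp = (USL - LSL) / (6 * sigma)
= (102.1 - 88.7) / (6 * 1.17)
= 13.4000 / 7.0200
= 1.9088

1.9088


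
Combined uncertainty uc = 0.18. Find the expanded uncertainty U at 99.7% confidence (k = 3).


U = k * uc
U = 3 * 0.18
U = 0.5400

0.5400


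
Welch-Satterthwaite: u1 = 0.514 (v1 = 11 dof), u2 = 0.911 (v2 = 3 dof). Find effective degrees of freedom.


uc = sqrt(u1^2 + u2^2) = sqrt(0.514^2 + 0.911^2) = 1.0460005
v_eff = uc^4 / (u1^4/v1 + u2^4/v2)
= 1.0460005^4 / (0.514^4/11 + 0.911^4/3)
= 1.1970921 / 0.23593503
v_eff = 5.0738

5.0738


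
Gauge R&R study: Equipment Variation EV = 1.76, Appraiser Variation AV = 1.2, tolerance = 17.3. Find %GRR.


GRR = sqrt(EV^2 + AV^2) = sqrt(1.76^2 + 1.2^2) = 2.1301643
%GRR = GRR / tol * 100 = 2.1301643 / 17.3 * 100
%GRR = 12.3131

12.3131


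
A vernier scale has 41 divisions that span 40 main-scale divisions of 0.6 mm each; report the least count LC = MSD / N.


LC = MSD / n_div
= 0.6 / 41
= 0.0146

0.0146


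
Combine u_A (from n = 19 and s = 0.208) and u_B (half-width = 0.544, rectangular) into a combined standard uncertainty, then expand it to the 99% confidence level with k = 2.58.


u_A = s / sqrt(n) = 0.208 / sqrt(19) = 0.047718473
u_B = half_width / sqrt(3) = 0.544 / sqrt(3) = 0.31407855
uc = sqrt(u_A^2 + u_B^2) = sqrt(0.047718473^2 + 0.31407855^2) = 0.31768284
U = k * uc = 2.58 * 0.31768284
U = 0.8196

0.8196


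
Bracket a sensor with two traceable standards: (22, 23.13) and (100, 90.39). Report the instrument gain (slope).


slope = (y2 - y1) / (x2 - x1)
= (90.39 - 23.13) / (100 - 22)
= 67.2600 / 78
= 0.8623

0.8623


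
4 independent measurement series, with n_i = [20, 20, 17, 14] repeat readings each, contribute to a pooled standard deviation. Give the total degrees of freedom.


nu = sum_i (n_i - 1)
nu = ((20 - 1) + (20 - 1) + (17 - 1) + (14 - 1))
nu = 19 + 19 + 16 + 13
nu = 67

67


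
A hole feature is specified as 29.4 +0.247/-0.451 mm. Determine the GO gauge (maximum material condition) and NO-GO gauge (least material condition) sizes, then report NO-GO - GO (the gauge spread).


GO = nominal - lower_tol (smallest hole = maximum material condition)
GO = 29.4 - 0.451 = 28.949
NO-GO = nominal + upper_tol (largest hole = least material condition)
NO-GO = 29.4 + 0.247 = 29.647
spread = NO-GO - GO = 29.647 - 28.949 = 0.6980

0.6980


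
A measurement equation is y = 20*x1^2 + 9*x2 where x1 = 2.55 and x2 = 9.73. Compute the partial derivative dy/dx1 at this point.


y = 20*x1^2 + 9*x2
dy/dx1 = 2*20*x1
Evaluate at x1 = 2.55: c1 = 40 * 2.55
c1 = 102.0000

102.0000


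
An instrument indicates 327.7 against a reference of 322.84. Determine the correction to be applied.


Correction = standard - reading
= 322.84 - 327.7
= -4.8600

-4.8600


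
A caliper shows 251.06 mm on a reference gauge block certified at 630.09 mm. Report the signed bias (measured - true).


Systematic error = measured - true
= 251.06 - 630.09
= -379.0300

-379.0300


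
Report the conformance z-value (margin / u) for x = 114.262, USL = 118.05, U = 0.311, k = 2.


u = U / k = 0.311 / 2 = 0.1555
margin = |USL - x| = |118.05 - 114.262| = 3.788
z = margin / u = 3.788 / 0.1555
z = 24.3601

24.3601


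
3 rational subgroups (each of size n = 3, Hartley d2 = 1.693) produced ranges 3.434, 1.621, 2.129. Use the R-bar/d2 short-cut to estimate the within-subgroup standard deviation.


R_bar = (3.434 + 1.621 + 2.129) / 3
R_bar = 7.184 / 3 = 2.3946667
sigma_hat = R_bar / d2 = 2.3946667 / 1.693 = 1.4145

1.4145


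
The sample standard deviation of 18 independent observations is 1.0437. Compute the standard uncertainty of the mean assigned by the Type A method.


u_A = s / sqrt(n)
u_A = 1.0437 / sqrt(18)
u_A = 1.0437 / 4.2426407
u_A = 0.2460

0.2460


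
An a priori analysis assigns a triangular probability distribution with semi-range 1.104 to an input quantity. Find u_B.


u_B = half_width / sqrt(6)
u_B = 1.104 / 2.4494897
u_B = 0.4507

0.4507


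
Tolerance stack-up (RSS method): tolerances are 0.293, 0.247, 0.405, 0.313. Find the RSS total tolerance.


RSS = sqrt(0.293^2 + 0.247^2 + 0.405^2 + 0.313^2)
= sqrt(0.408852)
= 0.6394

0.6394


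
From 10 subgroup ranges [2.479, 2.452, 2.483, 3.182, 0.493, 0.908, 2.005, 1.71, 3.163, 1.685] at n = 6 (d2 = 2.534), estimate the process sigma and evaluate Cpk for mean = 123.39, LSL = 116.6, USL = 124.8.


R_bar = (2.479 + 2.452 + 2.483 + 3.182 + 0.493 + 0.908 + 2.005 + 1.71 + 3.163 + 1.685) / 10 = 2.056
sigma = R_bar / d2 = 2.056 / 2.534 = 0.81136543
Cp = (USL - LSL)/(6*sigma) = (124.8 - 116.6)/(6*0.81136543) = 1.6844
Cpu = (124.8 - 123.39)/(3*0.81136543) = 0.5793
Cpl = (123.39 - 116.6)/(3*0.81136543) = 2.7895
Cpk = min(Cpu, Cpl) = 0.5793

0.5793


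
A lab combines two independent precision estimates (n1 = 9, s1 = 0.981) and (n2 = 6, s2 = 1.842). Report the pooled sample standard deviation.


s_p = sqrt(((n1-1)*s1^2 + (n2-1)*s2^2) / (n1+n2-2))
numerator = (9-1)*0.981^2 + (6-1)*1.842^2 = 7.698888 + 16.96482 = 24.663708
denominator = 9 + 6 - 2 = 13
s_p^2 = 24.663708 / 13 = 1.8972083
s_p = sqrt(1.8972083) = 1.3774

1.3774


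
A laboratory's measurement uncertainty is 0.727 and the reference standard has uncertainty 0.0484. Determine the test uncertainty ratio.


TUR = u_lab / u_ref
= 0.727 / 0.0484
= 15.0207

15.0207


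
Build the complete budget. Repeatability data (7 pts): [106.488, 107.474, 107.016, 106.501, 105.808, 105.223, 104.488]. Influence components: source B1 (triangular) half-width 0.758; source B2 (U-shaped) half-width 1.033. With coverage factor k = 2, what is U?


mean = (106.488 + 107.474 + 107.016 + 106.501 + 105.808 + 105.223 + 104.488) / 7 = 106.1425714
s = sqrt(sum((x - mean)^2)/(n-1)) = 1.0391124
u_A = s / sqrt(n) = 1.0391124 / sqrt(7) = 0.39274757
u_B1 = 0.758 / sqrt(6) = 0.3094522
u_B2 = 1.033 / sqrt(2) = 0.7304413
uc = sqrt(0.39274757^2 + 0.3094522^2 + 0.7304413^2) = 0.88518688
U = k * uc = 2 * 0.88518688
U = 1.7704

1.7704


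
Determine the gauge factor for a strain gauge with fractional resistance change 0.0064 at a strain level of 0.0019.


GF = (dR/R) / epsilon
= 0.0064 / 0.0019
= 3.3684

3.3684


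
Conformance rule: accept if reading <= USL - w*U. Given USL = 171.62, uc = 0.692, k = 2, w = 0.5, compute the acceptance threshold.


U = k * uc = 2 * 0.692 = 1.384
guard band g = w * U = 0.5 * 1.384 = 0.692
AL = USL - g = 171.62 - 0.692
AL = 170.9280

170.9280


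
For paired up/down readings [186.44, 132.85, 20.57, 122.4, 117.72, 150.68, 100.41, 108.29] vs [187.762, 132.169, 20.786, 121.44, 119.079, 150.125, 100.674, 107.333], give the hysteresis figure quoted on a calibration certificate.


|186.44 - 187.762| = 1.3220
|132.85 - 132.169| = 0.6810
|20.57 - 20.786| = 0.2160
|122.4 - 121.44| = 0.9600
|117.72 - 119.079| = 1.3590
|150.68 - 150.125| = 0.5550
|100.41 - 100.674| = 0.2640
|108.29 - 107.333| = 0.9570
hysteresis = max(diffs) = 1.3590

1.3590


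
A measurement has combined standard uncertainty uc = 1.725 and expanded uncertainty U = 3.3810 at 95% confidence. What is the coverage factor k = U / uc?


k = U / uc
k = 3.3810 / 1.725
k = 1.96

1.96


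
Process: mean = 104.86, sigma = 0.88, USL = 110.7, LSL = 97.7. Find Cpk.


Cpu = (USL - mean) / (3*sigma) = (110.7 - 104.86) / (3*0.88) = 2.2121
Cpl = (mean - LSL) / (3*sigma) = (104.86 - 97.7) / (3*0.88) = 2.7121
Cpk = min(Cpu, Cpl) = 2.2121

2.2121


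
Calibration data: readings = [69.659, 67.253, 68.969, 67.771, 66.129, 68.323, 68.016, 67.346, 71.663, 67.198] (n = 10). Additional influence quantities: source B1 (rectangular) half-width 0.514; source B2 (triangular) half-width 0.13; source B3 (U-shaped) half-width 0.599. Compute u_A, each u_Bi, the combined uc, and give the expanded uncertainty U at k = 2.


mean = (69.659 + 67.253 + 68.969 + 67.771 + 66.129 + 68.323 + 68.016 + 67.346 + 71.663 + 67.198) / 10 = 68.2327
s = sqrt(sum((x - mean)^2)/(n-1)) = 1.5582723
u_A = s / sqrt(n) = 1.5582723 / sqrt(10) = 0.49276897
u_B1 = 0.514 / sqrt(3) = 0.29675804
u_B2 = 0.13 / sqrt(6) = 0.053072278
u_B3 = 0.599 / sqrt(2) = 0.42355696
uc = sqrt(0.49276897^2 + 0.29675804^2 + 0.053072278^2 + 0.42355696^2) = 0.71631261
U = k * uc = 2 * 0.71631261
U = 1.4326

1.4326


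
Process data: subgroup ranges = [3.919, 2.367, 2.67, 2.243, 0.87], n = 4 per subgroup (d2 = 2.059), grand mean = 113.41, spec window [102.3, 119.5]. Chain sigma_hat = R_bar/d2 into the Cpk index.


R_bar = (3.919 + 2.367 + 2.67 + 2.243 + 0.87) / 5 = 2.4138
sigma = R_bar / d2 = 2.4138 / 2.059 = 1.1723167
Cp = (USL - LSL)/(6*sigma) = (119.5 - 102.3)/(6*1.1723167) = 2.4453
Cpu = (119.5 - 113.41)/(3*1.1723167) = 1.7316
Cpl = (113.41 - 102.3)/(3*1.1723167) = 3.1590
Cpk = min(Cpu, Cpl) = 1.7316

1.7316


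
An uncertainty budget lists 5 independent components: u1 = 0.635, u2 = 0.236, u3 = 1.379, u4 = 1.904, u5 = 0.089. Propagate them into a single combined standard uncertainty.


uc = sqrt(0.635^2 + 0.236^2 + 1.379^2 + 1.904^2 + 0.089^2)
uc = sqrt(5.993699)
uc = 2.4482

2.4482


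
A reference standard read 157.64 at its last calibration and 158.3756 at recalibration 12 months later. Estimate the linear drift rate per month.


rate = (v2 - v1) / months
= (158.3756 - 157.64) / 12
= 0.7356 / 12
= 0.0613

0.0613


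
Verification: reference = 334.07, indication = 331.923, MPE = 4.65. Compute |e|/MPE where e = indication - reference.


e = indication - reference = 331.923 - 334.07 = -2.1470
|e| = 2.1470
ratio = |e| / MPE = 2.1470 / 4.65
ratio = 0.4617

0.4617


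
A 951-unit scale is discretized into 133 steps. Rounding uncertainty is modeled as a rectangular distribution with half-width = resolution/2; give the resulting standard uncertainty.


resolution = range / divisions
resolution = 951 / 133 = 7.1503759
u_res = resolution / (2*sqrt(3))
u_res = 7.1503759 / 3.4641016
u_res = 2.0641

2.0641


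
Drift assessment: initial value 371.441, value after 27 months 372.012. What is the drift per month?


rate = (v2 - v1) / months
= (372.012 - 371.441) / 27
= 0.5710 / 27
= 0.0211

0.0211


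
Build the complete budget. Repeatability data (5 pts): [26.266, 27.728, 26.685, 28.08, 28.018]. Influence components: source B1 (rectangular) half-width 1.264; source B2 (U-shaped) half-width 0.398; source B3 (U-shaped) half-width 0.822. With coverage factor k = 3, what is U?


mean = (26.266 + 27.728 + 26.685 + 28.08 + 28.018) / 5 = 27.3554
s = sqrt(sum((x - mean)^2)/(n-1)) = 0.82751785
u_A = s / sqrt(n) = 0.82751785 / sqrt(5) = 0.37007723
u_B1 = 1.264 / sqrt(3) = 0.72977074
u_B2 = 0.398 / sqrt(2) = 0.2814285
u_B3 = 0.822 / sqrt(2) = 0.58124177
uc = sqrt(0.37007723^2 + 0.72977074^2 + 0.2814285^2 + 0.58124177^2) = 1.042385
U = k * uc = 3 * 1.042385
U = 3.1272

3.1272


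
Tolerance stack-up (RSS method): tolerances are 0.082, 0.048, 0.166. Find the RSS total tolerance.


RSS = sqrt(0.082^2 + 0.048^2 + 0.166^2)
= sqrt(0.036584)
= 0.1913

0.1913


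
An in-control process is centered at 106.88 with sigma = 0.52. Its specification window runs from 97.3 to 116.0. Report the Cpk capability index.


Cpu = (USL - mean) / (3*sigma) = (116.0 - 106.88) / (3*0.52) = 5.8462
Cpl = (mean - LSL) / (3*sigma) = (106.88 - 97.3) / (3*0.52) = 6.1410
Cpk = min(Cpu, Cpl) = 5.8462

5.8462


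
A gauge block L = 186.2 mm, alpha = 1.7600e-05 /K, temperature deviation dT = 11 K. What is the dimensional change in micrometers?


dL = L * alpha * dT
= 186.2 * 1.7600e-05 * 11
= 0.0360483 mm
dL_um = 0.0360483 * 1000 = 36.0483 um

36.0483


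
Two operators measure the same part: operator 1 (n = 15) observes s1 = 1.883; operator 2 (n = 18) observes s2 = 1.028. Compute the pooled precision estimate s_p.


s_p = sqrt(((n1-1)*s1^2 + (n2-1)*s2^2) / (n1+n2-2))
numerator = (15-1)*1.883^2 + (18-1)*1.028^2 = 49.639646 + 17.965328 = 67.604974
denominator = 15 + 18 - 2 = 31
s_p^2 = 67.604974 / 31 = 2.1808056
s_p = sqrt(2.1808056) = 1.4768

1.4768


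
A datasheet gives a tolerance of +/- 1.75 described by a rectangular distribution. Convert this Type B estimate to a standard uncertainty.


u_B = half_width / sqrt(3)
u_B = 1.75 / 1.7320508
u_B = 1.0104

1.0104


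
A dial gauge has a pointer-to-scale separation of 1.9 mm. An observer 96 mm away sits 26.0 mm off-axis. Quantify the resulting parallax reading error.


error = h * offset / d
= 1.9 * 26.0 / 96
= 0.5146

0.5146


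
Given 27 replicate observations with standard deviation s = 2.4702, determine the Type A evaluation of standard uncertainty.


u_A = s / sqrt(n)
u_A = 2.4702 / sqrt(27)
u_A = 2.4702 / 5.1961524
u_A = 0.4754

0.4754


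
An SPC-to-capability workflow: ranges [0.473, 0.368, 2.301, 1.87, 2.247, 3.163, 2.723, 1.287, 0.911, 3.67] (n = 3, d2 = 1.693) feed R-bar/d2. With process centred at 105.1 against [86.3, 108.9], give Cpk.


R_bar = (0.473 + 0.368 + 2.301 + 1.87 + 2.247 + 3.163 + 2.723 + 1.287 + 0.911 + 3.67) / 10 = 1.9013
sigma = R_bar / d2 = 1.9013 / 1.693 = 1.123036
Cp = (USL - LSL)/(6*sigma) = (108.9 - 86.3)/(6*1.123036) = 3.3540
Cpu = (108.9 - 105.1)/(3*1.123036) = 1.1279
Cpl = (105.1 - 86.3)/(3*1.123036) = 5.5801
Cpk = min(Cpu, Cpl) = 1.1279

1.1279


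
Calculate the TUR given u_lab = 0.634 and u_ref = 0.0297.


TUR = u_lab / u_ref
= 0.634 / 0.0297
= 21.3468

21.3468


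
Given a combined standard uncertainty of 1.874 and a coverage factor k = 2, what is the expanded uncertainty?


U = k * uc
U = 2 * 1.874
U = 3.7480

3.7480


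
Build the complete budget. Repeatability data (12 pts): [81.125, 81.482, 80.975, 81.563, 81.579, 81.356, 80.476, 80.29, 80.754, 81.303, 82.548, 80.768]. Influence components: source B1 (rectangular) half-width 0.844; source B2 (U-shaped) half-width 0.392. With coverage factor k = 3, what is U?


mean = (81.125 + 81.482 + 80.975 + 81.563 + 81.579 + 81.356 + 80.476 + 80.29 + 80.754 + 81.303 + 82.548 + 80.768) / 12 = 81.18491667
s = sqrt(sum((x - mean)^2)/(n-1)) = 0.60289596
u_A = s / sqrt(n) = 0.60289596 / sqrt(12) = 0.17404107
u_B1 = 0.844 / sqrt(3) = 0.48728363
u_B2 = 0.392 / sqrt(2) = 0.27718586
uc = sqrt(0.17404107^2 + 0.48728363^2 + 0.27718586^2) = 0.58699883
U = k * uc = 3 * 0.58699883
U = 1.7610

1.7610


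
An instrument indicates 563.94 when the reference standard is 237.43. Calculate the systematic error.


Systematic error = measured - true
= 563.94 - 237.43
= 326.5100

326.5100


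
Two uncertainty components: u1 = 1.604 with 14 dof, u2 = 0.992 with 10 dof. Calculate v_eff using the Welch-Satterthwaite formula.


uc = sqrt(u1^2 + u2^2) = sqrt(1.604^2 + 0.992^2) = 1.8859692
v_eff = uc^4 / (u1^4/v1 + u2^4/v2)
= 1.8859692^4 / (1.604^4/14 + 0.992^4/10)
= 12.651394 / 0.56965121
v_eff = 22.2090

22.2090


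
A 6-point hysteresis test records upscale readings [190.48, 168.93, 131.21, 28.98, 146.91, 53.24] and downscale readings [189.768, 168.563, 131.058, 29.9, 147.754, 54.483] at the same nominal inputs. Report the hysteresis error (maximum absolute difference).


|190.48 - 189.768| = 0.7120
|168.93 - 168.563| = 0.3670
|131.21 - 131.058| = 0.1520
|28.98 - 29.9| = 0.9200
|146.91 - 147.754| = 0.8440
|53.24 - 54.483| = 1.2430
hysteresis = max(diffs) = 1.2430

1.2430


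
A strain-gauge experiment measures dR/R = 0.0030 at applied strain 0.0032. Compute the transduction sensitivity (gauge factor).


GF = (dR/R) / epsilon
= 0.0030 / 0.0032
= 0.9375

0.9375


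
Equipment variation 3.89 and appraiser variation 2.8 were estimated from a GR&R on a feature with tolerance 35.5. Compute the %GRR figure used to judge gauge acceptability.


GRR = sqrt(EV^2 + AV^2) = sqrt(3.89^2 + 2.8^2) = 4.7929219
%GRR = GRR / tol * 100 = 4.7929219 / 35.5 * 100
%GRR = 13.5012

13.5012


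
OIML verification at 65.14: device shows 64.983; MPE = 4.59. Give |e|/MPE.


e = indication - reference = 64.983 - 65.14 = -0.1570
|e| = 0.1570
ratio = |e| / MPE = 0.1570 / 4.59
ratio = 0.0342

0.0342


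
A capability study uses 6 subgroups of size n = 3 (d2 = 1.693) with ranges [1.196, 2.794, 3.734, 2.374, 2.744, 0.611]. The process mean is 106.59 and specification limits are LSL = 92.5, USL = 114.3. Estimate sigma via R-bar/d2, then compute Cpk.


R_bar = (1.196 + 2.794 + 3.734 + 2.374 + 2.744 + 0.611) / 6 = 2.2421667
sigma = R_bar / d2 = 2.2421667 / 1.693 = 1.3243749
Cp = (USL - LSL)/(6*sigma) = (114.3 - 92.5)/(6*1.3243749) = 2.7434
Cpu = (114.3 - 106.59)/(3*1.3243749) = 1.9405
Cpl = (106.59 - 92.5)/(3*1.3243749) = 3.5463
Cpk = min(Cpu, Cpl) = 1.9405

1.9405


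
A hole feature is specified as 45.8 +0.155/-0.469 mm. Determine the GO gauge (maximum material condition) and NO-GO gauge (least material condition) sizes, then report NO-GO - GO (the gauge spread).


GO = nominal - lower_tol (smallest hole = maximum material condition)
GO = 45.8 - 0.469 = 45.331
NO-GO = nominal + upper_tol (largest hole = least material condition)
NO-GO = 45.8 + 0.155 = 45.955
spread = NO-GO - GO = 45.955 - 45.331 = 0.6240

0.6240


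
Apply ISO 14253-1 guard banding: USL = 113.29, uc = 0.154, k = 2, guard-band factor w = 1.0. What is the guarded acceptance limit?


U = k * uc = 2 * 0.154 = 0.308
guard band g = w * U = 1.0 * 0.308 = 0.308
AL = USL - g = 113.29 - 0.308
AL = 112.9820

112.9820


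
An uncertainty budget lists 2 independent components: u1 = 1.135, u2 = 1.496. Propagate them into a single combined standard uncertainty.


uc = sqrt(1.135^2 + 1.496^2)
uc = sqrt(3.526241)
uc = 1.8778

1.8778


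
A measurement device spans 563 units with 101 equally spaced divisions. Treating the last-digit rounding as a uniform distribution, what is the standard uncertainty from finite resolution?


resolution = range / divisions
resolution = 563 / 101 = 5.5742574
u_res = resolution / (2*sqrt(3))
u_res = 5.5742574 / 3.4641016
u_res = 1.6091

1.6091


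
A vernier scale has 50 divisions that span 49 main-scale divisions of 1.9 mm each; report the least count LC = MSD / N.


LC = MSD / n_div
= 1.9 / 50
= 0.0380

0.0380


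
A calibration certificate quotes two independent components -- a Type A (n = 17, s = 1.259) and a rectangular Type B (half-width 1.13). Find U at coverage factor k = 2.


u_A = s / sqrt(n) = 1.259 / sqrt(17) = 0.30535235
u_B = half_width / sqrt(3) = 1.13 / sqrt(3) = 0.6524058
uc = sqrt(u_A^2 + u_B^2) = sqrt(0.30535235^2 + 0.6524058^2) = 0.72032866
U = k * uc = 2 * 0.72032866
U = 1.4407

1.4407


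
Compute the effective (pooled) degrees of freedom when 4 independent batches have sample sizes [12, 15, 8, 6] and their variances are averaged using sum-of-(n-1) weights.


nu = sum_i (n_i - 1)
nu = ((12 - 1) + (15 - 1) + (8 - 1) + (6 - 1))
nu = 11 + 14 + 7 + 5
nu = 37

37


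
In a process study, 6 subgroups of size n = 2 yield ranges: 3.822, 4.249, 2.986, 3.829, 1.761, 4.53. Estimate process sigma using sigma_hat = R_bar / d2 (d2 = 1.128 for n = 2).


R_bar = (3.822 + 4.249 + 2.986 + 3.829 + 1.761 + 4.53) / 6
R_bar = 21.177 / 6 = 3.5295
sigma_hat = R_bar / d2 = 3.5295 / 1.128 = 3.1290

3.1290


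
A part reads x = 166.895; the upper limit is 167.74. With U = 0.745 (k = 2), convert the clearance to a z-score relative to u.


u = U / k = 0.745 / 2 = 0.3725
margin = |USL - x| = |167.74 - 166.895| = 0.845
z = margin / u = 0.845 / 0.3725
z = 2.2685

2.2685


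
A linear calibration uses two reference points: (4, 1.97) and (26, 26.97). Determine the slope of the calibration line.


slope = (y2 - y1) / (x2 - x1)
= (26.97 - 1.97) / (26 - 4)
= 25.0000 / 22
= 1.1364

1.1364


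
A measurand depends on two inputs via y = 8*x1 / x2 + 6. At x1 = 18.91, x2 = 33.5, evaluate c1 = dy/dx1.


y = 8*x1 / x2 + 6
dy/dx1 = 8/x2
Evaluate at x2 = 33.5: c1 = 8 / 33.5
c1 = 0.2388

0.2388


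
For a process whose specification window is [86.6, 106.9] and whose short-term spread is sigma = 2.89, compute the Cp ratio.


Cp = (USL - LSL) / (6 * sigma)
= (106.9 - 86.6) / (6 * 2.89)
= 20.3000 / 17.3400
= 1.1707

1.1707


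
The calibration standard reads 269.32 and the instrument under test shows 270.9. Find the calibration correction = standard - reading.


Correction = standard - reading
= 269.32 - 270.9
= -1.5800

-1.5800


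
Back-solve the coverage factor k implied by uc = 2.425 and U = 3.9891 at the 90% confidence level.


k = U / uc
k = 3.9891 / 2.425
k = 1.645

1.645


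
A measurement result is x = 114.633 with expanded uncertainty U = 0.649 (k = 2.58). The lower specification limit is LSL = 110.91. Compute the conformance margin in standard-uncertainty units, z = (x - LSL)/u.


u = U / k = 0.649 / 2.58 = 0.25155039
margin = |LSL - x| = |110.91 - 114.633| = 3.723
z = margin / u = 3.723 / 0.25155039
z = 14.8002

14.8002


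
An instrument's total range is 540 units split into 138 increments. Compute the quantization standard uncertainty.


resolution = range / divisions
resolution = 540 / 138 = 3.9130435
u_res = resolution / (2*sqrt(3))
u_res = 3.9130435 / 3.4641016
u_res = 1.1296

1.1296


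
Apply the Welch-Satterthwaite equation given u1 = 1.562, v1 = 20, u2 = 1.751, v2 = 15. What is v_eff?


uc = sqrt(u1^2 + u2^2) = sqrt(1.562^2 + 1.751^2) = 2.3464537
v_eff = uc^4 / (u1^4/v1 + u2^4/v2)
= 2.3464537^4 / (1.562^4/20 + 1.751^4/15)
= 30.314329 / 0.92433275
v_eff = 32.7959

32.7959


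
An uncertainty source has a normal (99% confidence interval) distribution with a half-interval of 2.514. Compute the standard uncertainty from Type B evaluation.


u_B = half_width / 2.576
u_B = 2.514 / 2.576
u_B = 0.9759

0.9759


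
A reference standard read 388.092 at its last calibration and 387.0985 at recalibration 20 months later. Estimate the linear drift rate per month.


rate = (v2 - v1) / months
= (387.0985 - 388.092) / 20
= -0.9935 / 20
= -0.0497

-0.0497
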